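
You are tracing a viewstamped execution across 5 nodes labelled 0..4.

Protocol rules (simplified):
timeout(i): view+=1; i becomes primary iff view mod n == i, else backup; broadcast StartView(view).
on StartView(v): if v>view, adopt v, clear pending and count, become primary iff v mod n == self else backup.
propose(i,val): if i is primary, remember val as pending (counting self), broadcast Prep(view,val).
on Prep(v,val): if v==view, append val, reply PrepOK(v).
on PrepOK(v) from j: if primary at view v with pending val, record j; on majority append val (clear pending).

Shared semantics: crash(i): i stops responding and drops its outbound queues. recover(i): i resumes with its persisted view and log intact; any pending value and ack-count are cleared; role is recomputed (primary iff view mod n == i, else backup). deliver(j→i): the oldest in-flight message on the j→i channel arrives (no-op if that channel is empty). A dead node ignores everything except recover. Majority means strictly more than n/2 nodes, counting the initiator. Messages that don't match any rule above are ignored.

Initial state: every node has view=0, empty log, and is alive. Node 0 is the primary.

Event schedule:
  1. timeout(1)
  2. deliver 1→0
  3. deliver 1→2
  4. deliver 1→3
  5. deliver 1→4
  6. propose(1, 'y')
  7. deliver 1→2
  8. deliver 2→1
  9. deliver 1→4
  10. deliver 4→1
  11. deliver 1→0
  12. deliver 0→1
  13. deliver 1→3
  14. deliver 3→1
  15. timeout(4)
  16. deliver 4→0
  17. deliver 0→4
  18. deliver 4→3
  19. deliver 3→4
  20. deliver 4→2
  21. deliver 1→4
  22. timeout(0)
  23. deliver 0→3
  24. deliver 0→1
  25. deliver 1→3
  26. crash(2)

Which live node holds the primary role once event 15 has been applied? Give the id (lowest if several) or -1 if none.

1. timeout(1):  <1:prim v1 ->
2. deliver 1→0:  <0:back v1 ->
3. deliver 1→2:  <2:back v1 ->
4. deliver 1→3:  <3:back v1 ->
5. deliver 1→4:  <4:back v1 ->
6. propose(1,'y'):  nop
7. deliver 1→2:  <2:back v1 y>
8. deliver 2→1:  nop
9. deliver 1→4:  <4:back v1 y>
10. deliver 4→1:  <1:prim v1 y>
11. deliver 1→0:  <0:back v1 y>
12. deliver 0→1:  nop
13. deliver 1→3:  <3:back v1 y>
14. deliver 3→1:  nop
15. timeout(4):  <4:back v2 y>

1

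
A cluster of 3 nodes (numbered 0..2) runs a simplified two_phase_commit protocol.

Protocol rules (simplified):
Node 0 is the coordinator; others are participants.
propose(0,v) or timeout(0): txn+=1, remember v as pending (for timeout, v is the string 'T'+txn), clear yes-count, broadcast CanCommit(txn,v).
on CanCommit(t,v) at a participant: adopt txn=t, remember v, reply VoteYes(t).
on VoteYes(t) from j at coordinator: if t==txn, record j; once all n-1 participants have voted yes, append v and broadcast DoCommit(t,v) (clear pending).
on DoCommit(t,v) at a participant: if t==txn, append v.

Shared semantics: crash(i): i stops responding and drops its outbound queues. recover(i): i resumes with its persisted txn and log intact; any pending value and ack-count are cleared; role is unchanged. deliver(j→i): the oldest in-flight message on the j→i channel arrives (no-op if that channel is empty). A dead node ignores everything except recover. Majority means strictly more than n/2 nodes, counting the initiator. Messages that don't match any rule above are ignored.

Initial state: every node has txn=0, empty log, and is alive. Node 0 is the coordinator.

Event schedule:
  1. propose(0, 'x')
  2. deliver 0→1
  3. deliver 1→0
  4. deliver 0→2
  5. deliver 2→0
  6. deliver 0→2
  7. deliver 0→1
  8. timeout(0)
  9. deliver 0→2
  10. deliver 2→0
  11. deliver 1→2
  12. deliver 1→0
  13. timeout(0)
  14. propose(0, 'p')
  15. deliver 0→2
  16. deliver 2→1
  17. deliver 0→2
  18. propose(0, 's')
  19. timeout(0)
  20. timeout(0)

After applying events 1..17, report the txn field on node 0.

4

step 1 propose(0,'x'): 0={coor,t=1,log=-}
step 2 deliver 0→1: 1={part,t=1,log=-}
step 3 deliver 1→0: —
step 4 deliver 0→2: 2={part,t=1,log=-}
step 5 deliver 2→0: 0={coor,t=1,log=x}
step 6 deliver 0→2: 2={part,t=1,log=x}
step 7 deliver 0→1: 1={part,t=1,log=x}
step 8 timeout(0): 0={coor,t=2,log=x}
step 9 deliver 0→2: 2={part,t=2,log=x}
step 10 deliver 2→0: —
step 11 deliver 1→2: —
step 12 deliver 1→0: —
step 13 timeout(0): 0={coor,t=3,log=x}
step 14 propose(0,'p'): 0={coor,t=4,log=x}
step 15 deliver 0→2: 2={part,t=3,log=x}
step 16 deliver 2→1: —
step 17 deliver 0→2: 2={part,t=4,log=x}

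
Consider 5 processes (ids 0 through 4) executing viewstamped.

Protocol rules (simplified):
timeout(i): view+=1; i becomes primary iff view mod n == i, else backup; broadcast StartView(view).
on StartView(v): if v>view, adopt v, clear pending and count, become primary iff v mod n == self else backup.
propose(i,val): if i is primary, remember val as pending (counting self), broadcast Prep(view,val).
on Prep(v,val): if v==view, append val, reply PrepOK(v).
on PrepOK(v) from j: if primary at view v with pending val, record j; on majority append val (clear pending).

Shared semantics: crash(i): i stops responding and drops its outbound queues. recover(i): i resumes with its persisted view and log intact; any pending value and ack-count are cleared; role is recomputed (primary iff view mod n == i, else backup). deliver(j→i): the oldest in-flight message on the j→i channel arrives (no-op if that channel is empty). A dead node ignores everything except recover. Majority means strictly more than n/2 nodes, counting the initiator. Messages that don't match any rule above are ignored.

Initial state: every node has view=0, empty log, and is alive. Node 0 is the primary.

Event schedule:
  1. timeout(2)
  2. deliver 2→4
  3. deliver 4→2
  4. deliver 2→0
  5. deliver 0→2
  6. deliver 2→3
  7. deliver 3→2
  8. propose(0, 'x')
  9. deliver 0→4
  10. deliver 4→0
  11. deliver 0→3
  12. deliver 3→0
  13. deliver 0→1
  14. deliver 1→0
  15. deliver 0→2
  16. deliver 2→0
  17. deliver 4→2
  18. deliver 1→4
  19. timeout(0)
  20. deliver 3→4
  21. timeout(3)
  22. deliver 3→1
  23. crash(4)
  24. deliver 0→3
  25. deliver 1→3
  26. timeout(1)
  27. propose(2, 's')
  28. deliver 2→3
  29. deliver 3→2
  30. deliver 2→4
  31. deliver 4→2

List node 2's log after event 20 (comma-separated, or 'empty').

[1] timeout(2) → N2(back v1 [-])
[2] deliver 2→4 → N4(back v1 [-])
[3] deliver 4→2 → ∅
[4] deliver 2→0 → N0(back v1 [-])
[5] deliver 0→2 → ∅
[6] deliver 2→3 → N3(back v1 [-])
[7] deliver 3→2 → ∅
[8] propose(0,'x') → ∅
[9] deliver 0→4 → ∅
[10] deliver 4→0 → ∅
[11] deliver 0→3 → ∅
[12] deliver 3→0 → ∅
[13] deliver 0→1 → ∅
[14] deliver 1→0 → ∅
[15] deliver 0→2 → ∅
[16] deliver 2→0 → ∅
[17] deliver 4→2 → ∅
[18] deliver 1→4 → ∅
[19] timeout(0) → N0(back v2 [-])
[20] deliver 3→4 → ∅

empty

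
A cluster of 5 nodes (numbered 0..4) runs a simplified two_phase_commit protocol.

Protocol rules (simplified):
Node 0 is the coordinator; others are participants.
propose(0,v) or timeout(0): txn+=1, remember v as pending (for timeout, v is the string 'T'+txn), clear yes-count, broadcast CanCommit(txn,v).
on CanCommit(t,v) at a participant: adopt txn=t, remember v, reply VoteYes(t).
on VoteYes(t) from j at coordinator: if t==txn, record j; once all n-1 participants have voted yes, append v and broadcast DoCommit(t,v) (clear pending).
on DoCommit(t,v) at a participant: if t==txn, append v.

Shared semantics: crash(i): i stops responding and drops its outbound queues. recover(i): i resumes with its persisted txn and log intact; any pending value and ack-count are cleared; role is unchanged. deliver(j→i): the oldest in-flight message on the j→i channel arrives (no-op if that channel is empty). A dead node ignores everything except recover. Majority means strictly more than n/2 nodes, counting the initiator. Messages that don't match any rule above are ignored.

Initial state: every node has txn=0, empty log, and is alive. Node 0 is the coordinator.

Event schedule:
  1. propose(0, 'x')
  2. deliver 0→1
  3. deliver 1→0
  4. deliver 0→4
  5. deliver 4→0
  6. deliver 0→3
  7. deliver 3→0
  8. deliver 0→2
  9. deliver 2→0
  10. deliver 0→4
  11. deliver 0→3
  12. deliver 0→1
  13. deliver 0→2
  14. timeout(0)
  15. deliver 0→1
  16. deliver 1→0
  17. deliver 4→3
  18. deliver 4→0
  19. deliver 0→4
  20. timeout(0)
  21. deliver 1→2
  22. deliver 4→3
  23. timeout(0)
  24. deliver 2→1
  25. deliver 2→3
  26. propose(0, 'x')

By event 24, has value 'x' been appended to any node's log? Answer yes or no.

yes

[1] propose(0,'x') → N0(coor t1 [-])
[2] deliver 0→1 → N1(part t1 [-])
[3] deliver 1→0 → ∅
[4] deliver 0→4 → N4(part t1 [-])
[5] deliver 4→0 → ∅
[6] deliver 0→3 → N3(part t1 [-])
[7] deliver 3→0 → ∅
[8] deliver 0→2 → N2(part t1 [-])
[9] deliver 2→0 → N0(coor t1 [x])
[10] deliver 0→4 → N4(part t1 [x])
[11] deliver 0→3 → N3(part t1 [x])
[12] deliver 0→1 → N1(part t1 [x])
[13] deliver 0→2 → N2(part t1 [x])
[14] timeout(0) → N0(coor t2 [x])
[15] deliver 0→1 → N1(part t2 [x])
[16] deliver 1→0 → ∅
[17] deliver 4→3 → ∅
[18] deliver 4→0 → ∅
[19] deliver 0→4 → N4(part t2 [x])
[20] timeout(0) → N0(coor t3 [x])
[21] deliver 1→2 → ∅
[22] deliver 4→3 → ∅
[23] timeout(0) → N0(coor t4 [x])
[24] deliver 2→1 → ∅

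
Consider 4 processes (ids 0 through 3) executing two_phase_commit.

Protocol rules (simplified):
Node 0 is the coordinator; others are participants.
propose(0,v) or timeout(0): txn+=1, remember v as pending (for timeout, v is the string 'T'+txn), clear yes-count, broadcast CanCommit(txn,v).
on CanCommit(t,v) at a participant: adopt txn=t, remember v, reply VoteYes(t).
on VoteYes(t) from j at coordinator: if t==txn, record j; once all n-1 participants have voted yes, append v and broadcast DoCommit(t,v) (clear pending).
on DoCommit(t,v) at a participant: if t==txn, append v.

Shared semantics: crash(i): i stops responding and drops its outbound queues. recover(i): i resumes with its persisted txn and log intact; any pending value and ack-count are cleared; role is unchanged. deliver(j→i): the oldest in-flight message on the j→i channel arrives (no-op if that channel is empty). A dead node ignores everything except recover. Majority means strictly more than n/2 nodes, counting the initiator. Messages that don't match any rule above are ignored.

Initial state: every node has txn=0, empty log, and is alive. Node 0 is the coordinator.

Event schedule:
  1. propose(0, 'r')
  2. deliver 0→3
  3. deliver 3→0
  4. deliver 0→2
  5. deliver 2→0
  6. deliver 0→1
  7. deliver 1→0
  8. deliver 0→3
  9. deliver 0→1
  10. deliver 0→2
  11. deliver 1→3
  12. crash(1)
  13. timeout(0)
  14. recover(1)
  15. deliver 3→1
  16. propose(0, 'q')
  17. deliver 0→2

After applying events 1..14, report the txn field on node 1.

1. propose(0,'r'):  <0:coor t1 ->
2. deliver 0→3:  <3:part t1 ->
3. deliver 3→0:  nop
4. deliver 0→2:  <2:part t1 ->
5. deliver 2→0:  nop
6. deliver 0→1:  <1:part t1 ->
7. deliver 1→0:  <0:coor t1 r>
8. deliver 0→3:  <3:part t1 r>
9. deliver 0→1:  <1:part t1 r>
10. deliver 0→2:  <2:part t1 r>
11. deliver 1→3:  nop
12. crash(1):  <1:✗part t1 r>
13. timeout(0):  <0:coor t2 r>
14. recover(1):  <1:part t1 r>

1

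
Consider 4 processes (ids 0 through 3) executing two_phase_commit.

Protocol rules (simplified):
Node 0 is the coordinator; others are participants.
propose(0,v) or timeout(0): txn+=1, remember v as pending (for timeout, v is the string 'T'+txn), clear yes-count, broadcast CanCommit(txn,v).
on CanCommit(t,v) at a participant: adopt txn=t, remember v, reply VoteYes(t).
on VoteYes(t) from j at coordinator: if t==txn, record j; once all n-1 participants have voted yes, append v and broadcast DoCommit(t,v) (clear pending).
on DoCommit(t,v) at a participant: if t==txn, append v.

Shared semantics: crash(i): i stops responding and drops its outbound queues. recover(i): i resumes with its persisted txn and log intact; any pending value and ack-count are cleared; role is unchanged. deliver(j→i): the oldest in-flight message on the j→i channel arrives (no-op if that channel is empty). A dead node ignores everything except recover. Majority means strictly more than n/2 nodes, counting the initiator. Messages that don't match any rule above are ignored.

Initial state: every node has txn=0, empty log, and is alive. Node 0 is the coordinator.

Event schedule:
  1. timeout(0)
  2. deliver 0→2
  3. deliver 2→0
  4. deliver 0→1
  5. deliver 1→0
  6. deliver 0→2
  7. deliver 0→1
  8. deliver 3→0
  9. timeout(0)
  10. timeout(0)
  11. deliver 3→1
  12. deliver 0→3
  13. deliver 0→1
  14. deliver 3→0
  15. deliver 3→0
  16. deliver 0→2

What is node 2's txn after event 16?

1. timeout(0):  <0:coor t1 ->
2. deliver 0→2:  <2:part t1 ->
3. deliver 2→0:  nop
4. deliver 0→1:  <1:part t1 ->
5. deliver 1→0:  nop
6. deliver 0→2:  nop
7. deliver 0→1:  nop
8. deliver 3→0:  nop
9. timeout(0):  <0:coor t2 ->
10. timeout(0):  <0:coor t3 ->
11. deliver 3→1:  nop
12. deliver 0→3:  <3:part t1 ->
13. deliver 0→1:  <1:part t2 ->
14. deliver 3→0:  nop
15. deliver 3→0:  nop
16. deliver 0→2:  <2:part t2 ->

2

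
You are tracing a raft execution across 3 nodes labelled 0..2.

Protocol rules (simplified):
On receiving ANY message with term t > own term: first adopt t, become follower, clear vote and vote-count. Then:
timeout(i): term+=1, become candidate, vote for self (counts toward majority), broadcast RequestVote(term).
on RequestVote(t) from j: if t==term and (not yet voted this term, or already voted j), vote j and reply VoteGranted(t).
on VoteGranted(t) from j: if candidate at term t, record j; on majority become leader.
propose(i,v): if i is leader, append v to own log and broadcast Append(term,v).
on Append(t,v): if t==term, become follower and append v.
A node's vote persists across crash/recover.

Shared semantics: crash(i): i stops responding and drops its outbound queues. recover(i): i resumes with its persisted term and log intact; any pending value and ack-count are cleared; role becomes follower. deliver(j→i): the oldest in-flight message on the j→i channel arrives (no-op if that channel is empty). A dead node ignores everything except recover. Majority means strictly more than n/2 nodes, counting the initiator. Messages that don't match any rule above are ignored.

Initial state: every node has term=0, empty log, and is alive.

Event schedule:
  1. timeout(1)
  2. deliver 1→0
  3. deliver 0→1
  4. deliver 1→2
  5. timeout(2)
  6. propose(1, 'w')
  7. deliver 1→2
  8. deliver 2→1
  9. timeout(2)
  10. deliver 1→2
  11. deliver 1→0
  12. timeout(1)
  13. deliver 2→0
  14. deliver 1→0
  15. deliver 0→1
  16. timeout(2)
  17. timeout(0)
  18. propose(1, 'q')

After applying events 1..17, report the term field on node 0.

3

1. timeout(1):  <1:cand t1 ->
2. deliver 1→0:  <0:foll t1 ->
3. deliver 0→1:  <1:lead t1 ->
4. deliver 1→2:  <2:foll t1 ->
5. timeout(2):  <2:cand t2 ->
6. propose(1,'w'):  <1:lead t1 w>
7. deliver 1→2:  nop
8. deliver 2→1:  nop
9. timeout(2):  <2:cand t3 ->
10. deliver 1→2:  nop
11. deliver 1→0:  <0:foll t1 w>
12. timeout(1):  <1:cand t2 w>
13. deliver 2→0:  <0:foll t2 w>
14. deliver 1→0:  nop
15. deliver 0→1:  nop
16. timeout(2):  <2:cand t4 ->
17. timeout(0):  <0:cand t3 w>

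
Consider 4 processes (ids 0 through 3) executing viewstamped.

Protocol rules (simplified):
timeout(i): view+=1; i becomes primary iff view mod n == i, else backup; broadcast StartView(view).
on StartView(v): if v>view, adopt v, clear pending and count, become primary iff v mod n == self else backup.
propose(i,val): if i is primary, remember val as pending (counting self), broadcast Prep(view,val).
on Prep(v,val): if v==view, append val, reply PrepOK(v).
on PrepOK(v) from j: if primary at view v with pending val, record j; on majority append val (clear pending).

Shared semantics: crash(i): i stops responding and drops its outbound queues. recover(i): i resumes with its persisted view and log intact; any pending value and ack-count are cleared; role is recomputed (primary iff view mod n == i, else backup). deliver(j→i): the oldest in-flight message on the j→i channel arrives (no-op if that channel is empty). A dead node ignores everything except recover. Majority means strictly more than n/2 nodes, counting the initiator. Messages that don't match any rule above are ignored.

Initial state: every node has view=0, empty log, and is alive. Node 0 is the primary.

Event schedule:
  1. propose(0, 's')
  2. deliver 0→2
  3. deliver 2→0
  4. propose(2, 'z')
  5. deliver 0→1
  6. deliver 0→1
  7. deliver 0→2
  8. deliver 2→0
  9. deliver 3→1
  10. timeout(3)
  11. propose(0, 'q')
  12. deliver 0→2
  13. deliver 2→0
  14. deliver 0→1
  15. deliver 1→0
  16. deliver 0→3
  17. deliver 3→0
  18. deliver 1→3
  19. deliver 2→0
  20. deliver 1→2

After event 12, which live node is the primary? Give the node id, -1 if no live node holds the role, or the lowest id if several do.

0

e1 propose(0,'s'): ·
e2 deliver 0→2: 2[back,v=0,s]
e3 deliver 2→0: ·
e4 propose(2,'z'): ·
e5 deliver 0→1: 1[back,v=0,s]
e6 deliver 0→1: ·
e7 deliver 0→2: ·
e8 deliver 2→0: ·
e9 deliver 3→1: ·
e10 timeout(3): 3[back,v=1,-]
e11 propose(0,'q'): ·
e12 deliver 0→2: 2[back,v=0,s,q]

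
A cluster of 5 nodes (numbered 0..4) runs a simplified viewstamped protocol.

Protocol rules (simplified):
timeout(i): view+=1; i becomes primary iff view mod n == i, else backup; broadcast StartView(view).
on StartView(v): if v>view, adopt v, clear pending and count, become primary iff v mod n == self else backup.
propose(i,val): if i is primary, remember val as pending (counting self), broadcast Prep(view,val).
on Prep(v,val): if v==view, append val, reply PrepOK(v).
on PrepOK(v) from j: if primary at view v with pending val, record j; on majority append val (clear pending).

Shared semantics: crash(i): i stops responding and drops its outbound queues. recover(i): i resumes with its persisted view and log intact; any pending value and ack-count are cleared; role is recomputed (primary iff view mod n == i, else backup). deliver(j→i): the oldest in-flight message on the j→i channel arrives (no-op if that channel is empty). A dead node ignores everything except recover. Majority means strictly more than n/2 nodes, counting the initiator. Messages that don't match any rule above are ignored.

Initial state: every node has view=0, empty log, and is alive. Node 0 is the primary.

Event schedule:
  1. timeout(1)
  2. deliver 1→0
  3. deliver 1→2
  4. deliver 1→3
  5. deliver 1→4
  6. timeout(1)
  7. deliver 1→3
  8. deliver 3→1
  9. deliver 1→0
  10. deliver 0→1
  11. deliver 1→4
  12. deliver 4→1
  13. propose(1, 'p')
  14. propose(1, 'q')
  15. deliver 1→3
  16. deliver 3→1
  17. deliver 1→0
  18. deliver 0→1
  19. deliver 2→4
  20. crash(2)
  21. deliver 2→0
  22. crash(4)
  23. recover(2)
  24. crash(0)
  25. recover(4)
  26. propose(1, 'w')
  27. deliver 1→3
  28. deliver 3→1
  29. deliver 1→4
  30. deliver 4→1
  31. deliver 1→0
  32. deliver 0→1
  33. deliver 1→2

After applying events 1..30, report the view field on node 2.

1

1. timeout(1):  <1:prim v1 ->
2. deliver 1→0:  <0:back v1 ->
3. deliver 1→2:  <2:back v1 ->
4. deliver 1→3:  <3:back v1 ->
5. deliver 1→4:  <4:back v1 ->
6. timeout(1):  <1:back v2 ->
7. deliver 1→3:  <3:back v2 ->
8. deliver 3→1:  nop
9. deliver 1→0:  <0:back v2 ->
10. deliver 0→1:  nop
11. deliver 1→4:  <4:back v2 ->
12. deliver 4→1:  nop
13. propose(1,'p'):  nop
14. propose(1,'q'):  nop
15. deliver 1→3:  nop
16. deliver 3→1:  nop
17. deliver 1→0:  nop
18. deliver 0→1:  nop
19. deliver 2→4:  nop
20. crash(2):  <2:✗back v1 ->
21. deliver 2→0:  nop
22. crash(4):  <4:✗back v2 ->
23. recover(2):  <2:back v1 ->
24. crash(0):  <0:✗back v2 ->
25. recover(4):  <4:back v2 ->
26. propose(1,'w'):  nop
27. deliver 1→3:  nop
28. deliver 3→1:  nop
29. deliver 1→4:  nop
30. deliver 4→1:  nop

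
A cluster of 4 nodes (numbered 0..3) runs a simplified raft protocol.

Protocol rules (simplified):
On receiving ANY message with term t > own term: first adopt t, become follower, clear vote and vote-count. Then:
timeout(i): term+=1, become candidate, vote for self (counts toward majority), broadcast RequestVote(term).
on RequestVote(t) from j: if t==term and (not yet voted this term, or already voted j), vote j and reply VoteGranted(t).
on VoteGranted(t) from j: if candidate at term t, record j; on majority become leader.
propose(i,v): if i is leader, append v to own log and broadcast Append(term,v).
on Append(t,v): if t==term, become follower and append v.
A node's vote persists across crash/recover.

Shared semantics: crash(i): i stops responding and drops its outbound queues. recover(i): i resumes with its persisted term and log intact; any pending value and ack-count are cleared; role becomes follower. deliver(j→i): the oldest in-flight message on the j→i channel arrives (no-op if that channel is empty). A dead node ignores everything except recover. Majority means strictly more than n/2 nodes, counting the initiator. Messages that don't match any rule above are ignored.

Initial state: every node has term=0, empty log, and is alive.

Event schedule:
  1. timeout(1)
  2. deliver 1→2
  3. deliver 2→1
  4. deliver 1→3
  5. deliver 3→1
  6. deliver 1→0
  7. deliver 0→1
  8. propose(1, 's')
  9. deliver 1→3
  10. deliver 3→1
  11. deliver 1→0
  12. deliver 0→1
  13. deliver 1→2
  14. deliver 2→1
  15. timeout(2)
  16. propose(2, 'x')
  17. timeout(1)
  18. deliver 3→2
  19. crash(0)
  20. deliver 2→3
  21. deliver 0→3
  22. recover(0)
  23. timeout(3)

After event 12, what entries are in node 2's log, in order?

empty

1. timeout(1):  <1:cand t1 ->
2. deliver 1→2:  <2:foll t1 ->
3. deliver 2→1:  nop
4. deliver 1→3:  <3:foll t1 ->
5. deliver 3→1:  <1:lead t1 ->
6. deliver 1→0:  <0:foll t1 ->
7. deliver 0→1:  nop
8. propose(1,'s'):  <1:lead t1 s>
9. deliver 1→3:  <3:foll t1 s>
10. deliver 3→1:  nop
11. deliver 1→0:  <0:foll t1 s>
12. deliver 0→1:  nop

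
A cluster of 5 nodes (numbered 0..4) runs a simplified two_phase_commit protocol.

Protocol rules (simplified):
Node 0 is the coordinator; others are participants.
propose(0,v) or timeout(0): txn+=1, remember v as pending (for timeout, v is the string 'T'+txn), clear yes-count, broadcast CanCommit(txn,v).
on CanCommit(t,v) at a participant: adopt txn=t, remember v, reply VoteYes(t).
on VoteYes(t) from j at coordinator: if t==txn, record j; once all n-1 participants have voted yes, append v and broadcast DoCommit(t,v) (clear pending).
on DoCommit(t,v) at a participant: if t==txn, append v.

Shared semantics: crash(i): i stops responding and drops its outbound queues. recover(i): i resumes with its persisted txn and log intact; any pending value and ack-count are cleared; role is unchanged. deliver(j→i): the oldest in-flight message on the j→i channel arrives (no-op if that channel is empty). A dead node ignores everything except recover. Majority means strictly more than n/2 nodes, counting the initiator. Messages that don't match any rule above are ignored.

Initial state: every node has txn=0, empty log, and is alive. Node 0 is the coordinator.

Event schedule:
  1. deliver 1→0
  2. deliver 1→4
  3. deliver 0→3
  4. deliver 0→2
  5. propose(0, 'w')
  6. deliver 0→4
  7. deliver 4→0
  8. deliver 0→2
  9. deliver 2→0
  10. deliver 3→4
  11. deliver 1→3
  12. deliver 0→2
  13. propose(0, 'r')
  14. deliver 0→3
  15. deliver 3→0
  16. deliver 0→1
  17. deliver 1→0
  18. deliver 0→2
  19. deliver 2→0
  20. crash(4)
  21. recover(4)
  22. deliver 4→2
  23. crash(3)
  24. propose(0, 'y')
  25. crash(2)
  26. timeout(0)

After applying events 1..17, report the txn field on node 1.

step 1 deliver 1→0: —
step 2 deliver 1→4: —
step 3 deliver 0→3: —
step 4 deliver 0→2: —
step 5 propose(0,'w'): 0={coor,t=1,log=-}
step 6 deliver 0→4: 4={part,t=1,log=-}
step 7 deliver 4→0: —
step 8 deliver 0→2: 2={part,t=1,log=-}
step 9 deliver 2→0: —
step 10 deliver 3→4: —
step 11 deliver 1→3: —
step 12 deliver 0→2: —
step 13 propose(0,'r'): 0={coor,t=2,log=-}
step 14 deliver 0→3: 3={part,t=1,log=-}
step 15 deliver 3→0: —
step 16 deliver 0→1: 1={part,t=1,log=-}
step 17 deliver 1→0: —

1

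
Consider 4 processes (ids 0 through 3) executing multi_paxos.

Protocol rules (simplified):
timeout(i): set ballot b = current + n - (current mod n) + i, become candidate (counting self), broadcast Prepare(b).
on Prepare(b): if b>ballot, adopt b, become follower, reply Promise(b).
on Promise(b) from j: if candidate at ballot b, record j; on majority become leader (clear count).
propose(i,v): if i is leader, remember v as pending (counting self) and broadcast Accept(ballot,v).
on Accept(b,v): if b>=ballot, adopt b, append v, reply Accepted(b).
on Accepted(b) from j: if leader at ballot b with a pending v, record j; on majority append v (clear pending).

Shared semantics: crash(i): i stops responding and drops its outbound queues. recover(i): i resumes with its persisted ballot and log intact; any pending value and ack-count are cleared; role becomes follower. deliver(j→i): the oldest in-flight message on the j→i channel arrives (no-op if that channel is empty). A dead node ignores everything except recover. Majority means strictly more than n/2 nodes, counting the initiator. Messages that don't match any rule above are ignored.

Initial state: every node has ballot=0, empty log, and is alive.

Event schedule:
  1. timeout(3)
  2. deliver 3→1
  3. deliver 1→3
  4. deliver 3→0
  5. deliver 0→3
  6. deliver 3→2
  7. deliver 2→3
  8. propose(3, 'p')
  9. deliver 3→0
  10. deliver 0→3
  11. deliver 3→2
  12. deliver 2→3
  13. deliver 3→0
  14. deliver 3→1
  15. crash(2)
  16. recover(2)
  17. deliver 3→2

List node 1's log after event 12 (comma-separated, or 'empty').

after 1 — timeout(3): n3:cand/b7/[-]
after 2 — deliver 3→1: n1:foll/b7/[-]
after 3 — deliver 1→3: ·
after 4 — deliver 3→0: n0:foll/b7/[-]
after 5 — deliver 0→3: n3:lead/b7/[-]
after 6 — deliver 3→2: n2:foll/b7/[-]
after 7 — deliver 2→3: ·
after 8 — propose(3,'p'): ·
after 9 — deliver 3→0: n0:foll/b7/[p]
after 10 — deliver 0→3: ·
after 11 — deliver 3→2: n2:foll/b7/[p]
after 12 — deliver 2→3: n3:lead/b7/[p]

empty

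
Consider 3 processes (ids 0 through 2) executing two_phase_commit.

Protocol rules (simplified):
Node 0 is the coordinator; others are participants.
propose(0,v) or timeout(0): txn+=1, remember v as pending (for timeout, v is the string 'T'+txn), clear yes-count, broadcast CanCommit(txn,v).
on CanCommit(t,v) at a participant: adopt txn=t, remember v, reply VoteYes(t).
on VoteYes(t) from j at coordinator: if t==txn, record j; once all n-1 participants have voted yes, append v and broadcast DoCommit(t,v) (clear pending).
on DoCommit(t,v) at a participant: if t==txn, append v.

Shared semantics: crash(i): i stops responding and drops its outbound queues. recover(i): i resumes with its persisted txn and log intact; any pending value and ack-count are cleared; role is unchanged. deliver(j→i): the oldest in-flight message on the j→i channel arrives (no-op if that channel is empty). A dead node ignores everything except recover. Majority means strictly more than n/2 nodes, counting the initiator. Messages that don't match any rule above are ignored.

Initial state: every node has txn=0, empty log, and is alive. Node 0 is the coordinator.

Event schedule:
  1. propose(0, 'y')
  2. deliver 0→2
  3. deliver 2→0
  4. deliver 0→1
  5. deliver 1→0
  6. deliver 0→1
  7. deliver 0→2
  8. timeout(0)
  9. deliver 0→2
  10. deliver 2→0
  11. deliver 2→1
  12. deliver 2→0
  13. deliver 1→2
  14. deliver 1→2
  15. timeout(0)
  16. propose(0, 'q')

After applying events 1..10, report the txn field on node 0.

2

[1] propose(0,'y') → N0(coor t1 [-])
[2] deliver 0→2 → N2(part t1 [-])
[3] deliver 2→0 → ∅
[4] deliver 0→1 → N1(part t1 [-])
[5] deliver 1→0 → N0(coor t1 [y])
[6] deliver 0→1 → N1(part t1 [y])
[7] deliver 0→2 → N2(part t1 [y])
[8] timeout(0) → N0(coor t2 [y])
[9] deliver 0→2 → N2(part t2 [y])
[10] deliver 2→0 → ∅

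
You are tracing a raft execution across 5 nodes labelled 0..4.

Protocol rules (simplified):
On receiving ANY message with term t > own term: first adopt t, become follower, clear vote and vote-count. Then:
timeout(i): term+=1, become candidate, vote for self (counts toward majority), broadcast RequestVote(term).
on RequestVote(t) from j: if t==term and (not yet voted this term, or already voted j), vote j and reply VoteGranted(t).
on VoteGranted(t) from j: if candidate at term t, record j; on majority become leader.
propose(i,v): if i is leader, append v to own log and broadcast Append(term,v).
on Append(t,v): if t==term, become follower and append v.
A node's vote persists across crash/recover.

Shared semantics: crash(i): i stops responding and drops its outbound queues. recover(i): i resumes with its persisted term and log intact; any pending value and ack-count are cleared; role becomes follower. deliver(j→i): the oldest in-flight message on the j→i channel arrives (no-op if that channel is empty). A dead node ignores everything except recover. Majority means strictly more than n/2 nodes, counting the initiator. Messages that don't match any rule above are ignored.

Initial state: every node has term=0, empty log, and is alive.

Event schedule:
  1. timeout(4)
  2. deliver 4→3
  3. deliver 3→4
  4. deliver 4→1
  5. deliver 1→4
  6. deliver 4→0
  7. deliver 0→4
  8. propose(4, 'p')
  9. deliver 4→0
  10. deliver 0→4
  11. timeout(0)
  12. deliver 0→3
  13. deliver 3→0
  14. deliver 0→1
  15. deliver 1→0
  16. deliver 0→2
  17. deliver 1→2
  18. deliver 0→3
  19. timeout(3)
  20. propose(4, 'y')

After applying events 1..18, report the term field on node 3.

after 1 — timeout(4): n4:cand/t1/[-]
after 2 — deliver 4→3: n3:foll/t1/[-]
after 3 — deliver 3→4: ·
after 4 — deliver 4→1: n1:foll/t1/[-]
after 5 — deliver 1→4: n4:lead/t1/[-]
after 6 — deliver 4→0: n0:foll/t1/[-]
after 7 — deliver 0→4: ·
after 8 — propose(4,'p'): n4:lead/t1/[p]
after 9 — deliver 4→0: n0:foll/t1/[p]
after 10 — deliver 0→4: ·
after 11 — timeout(0): n0:cand/t2/[p]
after 12 — deliver 0→3: n3:foll/t2/[-]
after 13 — deliver 3→0: ·
after 14 — deliver 0→1: n1:foll/t2/[-]
after 15 — deliver 1→0: n0:lead/t2/[p]
after 16 — deliver 0→2: n2:foll/t2/[-]
after 17 — deliver 1→2: ·
after 18 — deliver 0→3: ·

2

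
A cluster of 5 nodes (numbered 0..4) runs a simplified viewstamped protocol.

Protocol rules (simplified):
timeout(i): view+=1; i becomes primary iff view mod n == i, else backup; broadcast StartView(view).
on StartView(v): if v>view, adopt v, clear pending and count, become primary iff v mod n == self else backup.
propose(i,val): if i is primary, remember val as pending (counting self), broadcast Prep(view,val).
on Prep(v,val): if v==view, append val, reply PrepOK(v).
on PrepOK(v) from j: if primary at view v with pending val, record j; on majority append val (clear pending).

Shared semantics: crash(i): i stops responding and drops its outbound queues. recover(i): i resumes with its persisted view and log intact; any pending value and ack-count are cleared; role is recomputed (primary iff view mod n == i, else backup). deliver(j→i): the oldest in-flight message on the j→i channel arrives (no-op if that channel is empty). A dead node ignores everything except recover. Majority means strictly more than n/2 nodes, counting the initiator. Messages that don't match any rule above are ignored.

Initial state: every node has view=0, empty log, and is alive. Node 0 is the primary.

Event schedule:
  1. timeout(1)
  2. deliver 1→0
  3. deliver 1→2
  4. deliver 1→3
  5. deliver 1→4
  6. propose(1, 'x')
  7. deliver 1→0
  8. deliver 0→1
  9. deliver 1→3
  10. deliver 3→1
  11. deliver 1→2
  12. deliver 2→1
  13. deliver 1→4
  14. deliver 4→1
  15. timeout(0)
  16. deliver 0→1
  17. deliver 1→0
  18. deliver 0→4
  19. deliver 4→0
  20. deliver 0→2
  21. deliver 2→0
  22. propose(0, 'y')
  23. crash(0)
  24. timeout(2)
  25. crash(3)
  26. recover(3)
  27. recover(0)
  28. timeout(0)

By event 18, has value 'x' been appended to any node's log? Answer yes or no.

yes

step 1 timeout(1): 1={prim,v=1,log=-}
step 2 deliver 1→0: 0={back,v=1,log=-}
step 3 deliver 1→2: 2={back,v=1,log=-}
step 4 deliver 1→3: 3={back,v=1,log=-}
step 5 deliver 1→4: 4={back,v=1,log=-}
step 6 propose(1,'x'): —
step 7 deliver 1→0: 0={back,v=1,log=x}
step 8 deliver 0→1: —
step 9 deliver 1→3: 3={back,v=1,log=x}
step 10 deliver 3→1: 1={prim,v=1,log=x}
step 11 deliver 1→2: 2={back,v=1,log=x}
step 12 deliver 2→1: —
step 13 deliver 1→4: 4={back,v=1,log=x}
step 14 deliver 4→1: —
step 15 timeout(0): 0={back,v=2,log=x}
step 16 deliver 0→1: 1={back,v=2,log=x}
step 17 deliver 1→0: —
step 18 deliver 0→4: 4={back,v=2,log=x}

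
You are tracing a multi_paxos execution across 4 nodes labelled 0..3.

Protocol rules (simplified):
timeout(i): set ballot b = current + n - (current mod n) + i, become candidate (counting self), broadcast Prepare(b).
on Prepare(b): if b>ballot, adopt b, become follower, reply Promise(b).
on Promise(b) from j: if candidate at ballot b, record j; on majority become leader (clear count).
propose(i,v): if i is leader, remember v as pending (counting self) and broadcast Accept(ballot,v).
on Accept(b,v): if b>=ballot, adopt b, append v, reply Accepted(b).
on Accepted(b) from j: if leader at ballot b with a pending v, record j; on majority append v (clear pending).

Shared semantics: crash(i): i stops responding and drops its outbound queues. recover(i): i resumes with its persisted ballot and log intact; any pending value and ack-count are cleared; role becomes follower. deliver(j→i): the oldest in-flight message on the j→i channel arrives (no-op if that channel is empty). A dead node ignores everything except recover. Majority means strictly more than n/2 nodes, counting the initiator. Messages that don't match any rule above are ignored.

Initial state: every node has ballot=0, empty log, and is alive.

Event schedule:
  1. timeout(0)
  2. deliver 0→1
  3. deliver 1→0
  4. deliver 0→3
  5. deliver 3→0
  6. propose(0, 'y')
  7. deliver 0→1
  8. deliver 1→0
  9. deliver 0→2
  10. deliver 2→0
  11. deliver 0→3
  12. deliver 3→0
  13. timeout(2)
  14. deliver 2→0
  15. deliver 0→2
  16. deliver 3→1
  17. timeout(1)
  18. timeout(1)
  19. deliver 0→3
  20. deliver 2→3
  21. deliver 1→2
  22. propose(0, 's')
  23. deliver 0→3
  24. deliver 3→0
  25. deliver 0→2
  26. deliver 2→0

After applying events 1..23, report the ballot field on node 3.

e1 timeout(0): 0[cand,b=4,-]
e2 deliver 0→1: 1[foll,b=4,-]
e3 deliver 1→0: ·
e4 deliver 0→3: 3[foll,b=4,-]
e5 deliver 3→0: 0[lead,b=4,-]
e6 propose(0,'y'): ·
e7 deliver 0→1: 1[foll,b=4,y]
e8 deliver 1→0: ·
e9 deliver 0→2: 2[foll,b=4,-]
e10 deliver 2→0: ·
e11 deliver 0→3: 3[foll,b=4,y]
e12 deliver 3→0: 0[lead,b=4,y]
e13 timeout(2): 2[cand,b=10,-]
e14 deliver 2→0: 0[foll,b=10,y]
e15 deliver 0→2: ·
e16 deliver 3→1: ·
e17 timeout(1): 1[cand,b=9,y]
e18 timeout(1): 1[cand,b=13,y]
e19 deliver 0→3: ·
e20 deliver 2→3: 3[foll,b=10,y]
e21 deliver 1→2: ·
e22 propose(0,'s'): ·
e23 deliver 0→3: ·

10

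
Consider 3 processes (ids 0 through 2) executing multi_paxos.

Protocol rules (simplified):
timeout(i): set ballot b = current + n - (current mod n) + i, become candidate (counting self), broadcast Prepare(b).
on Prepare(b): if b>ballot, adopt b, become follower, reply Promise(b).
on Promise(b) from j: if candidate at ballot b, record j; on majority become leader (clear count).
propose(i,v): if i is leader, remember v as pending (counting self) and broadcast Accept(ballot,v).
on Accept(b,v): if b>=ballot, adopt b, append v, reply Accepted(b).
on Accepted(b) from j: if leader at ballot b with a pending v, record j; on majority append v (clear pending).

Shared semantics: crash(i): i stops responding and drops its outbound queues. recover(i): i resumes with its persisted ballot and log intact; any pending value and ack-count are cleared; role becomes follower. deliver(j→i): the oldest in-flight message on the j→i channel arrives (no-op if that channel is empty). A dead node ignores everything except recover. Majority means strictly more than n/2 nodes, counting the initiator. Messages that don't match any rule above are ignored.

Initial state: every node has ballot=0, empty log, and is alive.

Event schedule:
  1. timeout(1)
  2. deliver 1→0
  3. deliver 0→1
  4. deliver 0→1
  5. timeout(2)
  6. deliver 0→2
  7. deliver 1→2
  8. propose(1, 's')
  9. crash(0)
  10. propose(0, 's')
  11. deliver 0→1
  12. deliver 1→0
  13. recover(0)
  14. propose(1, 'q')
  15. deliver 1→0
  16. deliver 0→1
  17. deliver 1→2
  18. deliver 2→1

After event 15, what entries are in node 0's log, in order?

s

[1] timeout(1) → N1(cand b4 [-])
[2] deliver 1→0 → N0(foll b4 [-])
[3] deliver 0→1 → N1(lead b4 [-])
[4] deliver 0→1 → ∅
[5] timeout(2) → N2(cand b5 [-])
[6] deliver 0→2 → ∅
[7] deliver 1→2 → ∅
[8] propose(1,'s') → ∅
[9] crash(0) → N0(✗foll b4 [-])
[10] propose(0,'s') → ∅
[11] deliver 0→1 → ∅
[12] deliver 1→0 → ∅
[13] recover(0) → N0(foll b4 [-])
[14] propose(1,'q') → ∅
[15] deliver 1→0 → N0(foll b4 [s])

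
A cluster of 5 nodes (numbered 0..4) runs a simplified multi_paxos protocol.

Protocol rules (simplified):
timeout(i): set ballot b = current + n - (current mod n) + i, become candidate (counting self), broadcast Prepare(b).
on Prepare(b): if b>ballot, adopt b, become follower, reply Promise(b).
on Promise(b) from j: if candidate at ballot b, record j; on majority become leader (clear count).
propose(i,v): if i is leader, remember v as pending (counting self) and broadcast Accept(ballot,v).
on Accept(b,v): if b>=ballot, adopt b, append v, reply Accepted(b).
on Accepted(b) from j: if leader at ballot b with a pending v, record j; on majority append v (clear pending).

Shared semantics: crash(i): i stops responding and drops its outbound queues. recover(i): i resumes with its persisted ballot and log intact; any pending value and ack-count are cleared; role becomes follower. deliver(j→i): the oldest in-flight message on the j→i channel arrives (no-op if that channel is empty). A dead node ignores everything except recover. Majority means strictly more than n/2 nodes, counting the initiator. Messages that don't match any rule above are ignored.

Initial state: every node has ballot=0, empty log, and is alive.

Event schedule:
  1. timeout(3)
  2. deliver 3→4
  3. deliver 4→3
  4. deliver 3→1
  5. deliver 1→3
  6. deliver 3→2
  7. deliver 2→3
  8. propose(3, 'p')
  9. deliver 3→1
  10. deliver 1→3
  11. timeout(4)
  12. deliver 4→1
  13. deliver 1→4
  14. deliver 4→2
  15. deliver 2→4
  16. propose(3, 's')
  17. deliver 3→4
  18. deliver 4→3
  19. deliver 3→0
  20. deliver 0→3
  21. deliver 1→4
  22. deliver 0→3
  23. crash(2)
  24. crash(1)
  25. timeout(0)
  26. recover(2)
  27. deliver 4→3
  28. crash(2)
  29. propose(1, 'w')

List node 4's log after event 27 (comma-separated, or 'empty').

empty

1. timeout(3):  <3:cand b8 ->
2. deliver 3→4:  <4:foll b8 ->
3. deliver 4→3:  nop
4. deliver 3→1:  <1:foll b8 ->
5. deliver 1→3:  <3:lead b8 ->
6. deliver 3→2:  <2:foll b8 ->
7. deliver 2→3:  nop
8. propose(3,'p'):  nop
9. deliver 3→1:  <1:foll b8 p>
10. deliver 1→3:  nop
11. timeout(4):  <4:cand b14 ->
12. deliver 4→1:  <1:foll b14 p>
13. deliver 1→4:  nop
14. deliver 4→2:  <2:foll b14 ->
15. deliver 2→4:  <4:lead b14 ->
16. propose(3,'s'):  nop
17. deliver 3→4:  nop
18. deliver 4→3:  <3:foll b14 ->
19. deliver 3→0:  <0:foll b8 ->
20. deliver 0→3:  nop
21. deliver 1→4:  nop
22. deliver 0→3:  nop
23. crash(2):  <2:✗foll b14 ->
24. crash(1):  <1:✗foll b14 p>
25. timeout(0):  <0:cand b10 ->
26. recover(2):  <2:foll b14 ->
27. deliver 4→3:  nop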